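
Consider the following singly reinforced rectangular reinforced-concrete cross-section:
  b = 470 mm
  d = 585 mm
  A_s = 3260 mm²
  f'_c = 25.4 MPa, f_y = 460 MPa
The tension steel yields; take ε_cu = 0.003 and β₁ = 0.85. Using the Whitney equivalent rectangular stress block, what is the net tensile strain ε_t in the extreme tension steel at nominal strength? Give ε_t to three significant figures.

ε_t ≈ 0.00709

a = A_s f_y/(0.85 f'_c b) = 147.78 mm.
β₁ = 0.85, so c = a/β₁ = 147.78/0.85 = 173.86 mm.
From the linear strain diagram with ε_cu = 0.003: ε_t = 0.003 (d − c)/c = 0.003 × (585 − 173.86)/173.86 = 0.00709.
Since ε_t ≥ 0.005, the section is tension-controlled.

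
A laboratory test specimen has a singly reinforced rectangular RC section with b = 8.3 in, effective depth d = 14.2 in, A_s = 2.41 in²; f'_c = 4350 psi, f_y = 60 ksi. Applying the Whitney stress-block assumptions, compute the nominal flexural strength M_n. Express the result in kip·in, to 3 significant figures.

M_n ≈ 1710 kip·in

T = A_s f_y = 2.41 × 60 = 144.6 kips.
a = T/(0.85 f'_c b) = 144.6/(0.85 × 4.35 × 8.3) = 4.712 in.
M_n = T(d − a/2) = 144.6 × (14.2 − 2.356) = 1712.6 kip·in.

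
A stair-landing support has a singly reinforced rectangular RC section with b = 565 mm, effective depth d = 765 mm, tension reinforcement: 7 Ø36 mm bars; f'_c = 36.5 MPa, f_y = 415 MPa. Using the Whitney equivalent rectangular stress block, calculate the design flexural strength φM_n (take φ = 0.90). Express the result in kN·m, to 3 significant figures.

A_s = 7 × 1018 = 7126 mm².
T = A_s f_y = 7126 × 415 = 2957290 N = 2957.29 kN.
From C = T: a = T/(0.85 f'_c b) = 2957290/(0.85 × 36.5 × 565) = 168.71 mm.
M_n = T(d − a/2) = 2957.29 kN × (765 − 84.355) mm = 2012.86 kN·m.
φM_n = 0.90 × 2012.86 = 1811.57 kN·m.

φM_n ≈ 1810 kN·m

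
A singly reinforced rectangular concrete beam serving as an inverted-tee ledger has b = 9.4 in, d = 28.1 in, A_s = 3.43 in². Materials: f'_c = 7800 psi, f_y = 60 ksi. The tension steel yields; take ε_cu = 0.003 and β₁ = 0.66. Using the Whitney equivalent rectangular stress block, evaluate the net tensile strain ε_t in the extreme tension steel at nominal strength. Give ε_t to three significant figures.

a = A_s f_y/(0.85 f'_c b) = 3.302 in.
β₁ = 0.66, so c = a/β₁ = 3.302/0.66 = 5.003 in.
From the linear strain diagram with ε_cu = 0.003: ε_t = 0.003 (d − c)/c = 0.003 × (28.1 − 5.003)/5.003 = 0.0138.
Since ε_t ≥ 0.005, the section is tension-controlled.

ε_t ≈ 0.0138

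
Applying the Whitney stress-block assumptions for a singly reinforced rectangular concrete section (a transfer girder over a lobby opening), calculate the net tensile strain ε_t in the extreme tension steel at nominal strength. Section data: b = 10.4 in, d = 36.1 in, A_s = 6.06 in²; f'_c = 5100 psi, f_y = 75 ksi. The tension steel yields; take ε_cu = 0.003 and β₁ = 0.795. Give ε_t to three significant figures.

ε_t ≈ 0.00554

a = A_s f_y/(0.85 f'_c b) = 10.081 in.
β₁ = 0.795, so c = a/β₁ = 10.081/0.795 = 12.681 in.
From the linear strain diagram with ε_cu = 0.003: ε_t = 0.003 (d − c)/c = 0.003 × (36.1 − 12.681)/12.681 = 0.00554.
Since ε_t ≥ 0.005, the section is tension-controlled.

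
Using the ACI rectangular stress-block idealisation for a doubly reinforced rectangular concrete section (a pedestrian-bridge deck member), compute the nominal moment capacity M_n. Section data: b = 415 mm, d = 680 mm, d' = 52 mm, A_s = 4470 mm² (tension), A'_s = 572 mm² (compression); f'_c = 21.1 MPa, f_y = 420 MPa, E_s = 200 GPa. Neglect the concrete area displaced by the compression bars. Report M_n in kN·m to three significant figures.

M_n ≈ 1080 kN·m

Assume both tension and compression steel yield.
Net tension couple steel: A_s − A'_s = 3898 mm².
a = (A_s − A'_s) f_y / (0.85 f'_c b) = 1637160/(0.85 × 21.1 × 415) = 219.96 mm.
c = a/β₁ = 219.96/0.85 = 258.78 mm; ε'_s = 0.003(c − d')/c = 0.0024 ≥ f_y/E_s = 0.0021, so compression steel does yield.
M_n = (A_s − A'_s) f_y (d − a/2) + A'_s f_y (d − d') = [1637160 × (680 − 109.98) + 240240 × (680 − 52)] × 10⁻⁶ = 933.21 + 150.87 = 1084.08 kN·m.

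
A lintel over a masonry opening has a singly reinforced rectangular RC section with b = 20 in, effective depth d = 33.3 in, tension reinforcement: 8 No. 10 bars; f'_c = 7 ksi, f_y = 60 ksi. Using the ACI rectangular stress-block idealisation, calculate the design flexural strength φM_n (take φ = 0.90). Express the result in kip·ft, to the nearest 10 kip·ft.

φM_n ≈ 1410 kip·ft

A_s = 8 × 1.27 = 10.16 in².
T = A_s f_y = 10.16 × 60 = 609.6 kips.
a = T/(0.85 f'_c b) = 609.6/(0.85 × 7 × 20) = 5.123 in.
M_n = T(d − a/2) = 609.6 × (33.3 − 2.5615) = 18738.2 kip·in = 18738.2/12 = 1561.52 kip·ft.
φM_n = 0.90 × 1561.52 = 1405.37 kip·ft.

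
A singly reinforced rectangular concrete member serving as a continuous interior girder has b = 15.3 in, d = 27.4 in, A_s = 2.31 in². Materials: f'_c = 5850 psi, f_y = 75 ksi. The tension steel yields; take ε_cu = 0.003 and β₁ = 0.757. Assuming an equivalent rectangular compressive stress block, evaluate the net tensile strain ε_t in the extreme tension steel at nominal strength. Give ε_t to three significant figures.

ε_t ≈ 0.0243

a = A_s f_y/(0.85 f'_c b) = 2.277 in.
β₁ = 0.757, so c = a/β₁ = 2.277/0.757 = 3.008 in.
From the linear strain diagram with ε_cu = 0.003: ε_t = 0.003 (d − c)/c = 0.003 × (27.4 − 3.008)/3.008 = 0.0243.
Since ε_t ≥ 0.005, the section is tension-controlled.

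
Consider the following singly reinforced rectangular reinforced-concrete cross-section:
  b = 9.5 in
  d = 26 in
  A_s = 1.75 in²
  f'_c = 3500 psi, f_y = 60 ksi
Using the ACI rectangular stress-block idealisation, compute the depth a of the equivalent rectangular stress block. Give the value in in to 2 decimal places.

a ≈ 3.72 in

T = A_s f_y = 1.75 × 60 = 105 kips.
a = T/(0.85 f'_c b) = 105/(0.85 × 3.5 × 9.5) = 3.72 in.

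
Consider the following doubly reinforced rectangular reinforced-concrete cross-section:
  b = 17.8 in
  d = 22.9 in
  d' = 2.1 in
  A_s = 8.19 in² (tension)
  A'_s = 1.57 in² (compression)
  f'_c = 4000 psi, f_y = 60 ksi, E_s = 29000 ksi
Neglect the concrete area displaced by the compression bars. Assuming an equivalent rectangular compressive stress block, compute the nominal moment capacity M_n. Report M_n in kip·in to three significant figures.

M_n ≈ 9750 kip·in

Assume both steels yield.
a = (A_s − A'_s) f_y/(0.85 f'_c b) = (8.19 − 1.57) × 60/(0.85 × 4 × 17.8) = 6.563 in.
c = a/β₁ = 6.563/0.85 = 7.721 in; ε'_s = 0.003(c − d')/c = 0.0022 ≥ ε_y = 0.0021, so the compression steel yields.
M_n = (A_s − A'_s) f_y (d − a/2) + A'_s f_y (d − d') = 397.2 × (22.9 − 3.2815) + 94.2 × (22.9 − 2.1) = 7792.5 + 1959.4 = 9751.9 kip·in.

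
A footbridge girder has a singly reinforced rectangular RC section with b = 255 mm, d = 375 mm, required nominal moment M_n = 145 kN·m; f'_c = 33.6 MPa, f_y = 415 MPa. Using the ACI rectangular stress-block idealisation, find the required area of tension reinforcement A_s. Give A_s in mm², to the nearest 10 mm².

A_s ≈ 1010 mm²

With M_n = 0.85 f'_c a b (d − a/2), solve the quadratic for a:
a = d − √(d² − 2M_n/(0.85 f'_c b)) = 375 − √(375² − 2 × 145×10⁶/(0.85 × 33.6 × 255)) = 57.50 mm.
A_s = 0.85 f'_c a b / f_y = 0.85 × 33.6 × 57.50 × 255 / 415 = 1009.1 mm².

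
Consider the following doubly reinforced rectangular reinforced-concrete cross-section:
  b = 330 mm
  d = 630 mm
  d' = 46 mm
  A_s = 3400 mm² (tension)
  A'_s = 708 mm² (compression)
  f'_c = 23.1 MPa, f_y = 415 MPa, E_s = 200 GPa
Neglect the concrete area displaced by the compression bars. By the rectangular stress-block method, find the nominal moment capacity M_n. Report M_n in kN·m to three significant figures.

Assume both tension and compression steel yield.
Net tension couple steel: A_s − A'_s = 2692 mm².
a = (A_s − A'_s) f_y / (0.85 f'_c b) = 1117180/(0.85 × 23.1 × 330) = 172.42 mm.
c = a/β₁ = 172.42/0.85 = 202.85 mm; ε'_s = 0.003(c − d')/c = 0.0023 ≥ f_y/E_s = 0.0021, so compression steel does yield.
M_n = (A_s − A'_s) f_y (d − a/2) + A'_s f_y (d − d') = [1117180 × (630 − 86.21) + 293820 × (630 − 46)] × 10⁻⁶ = 607.51 + 171.59 = 779.10 kN·m.

M_n ≈ 779 kN·m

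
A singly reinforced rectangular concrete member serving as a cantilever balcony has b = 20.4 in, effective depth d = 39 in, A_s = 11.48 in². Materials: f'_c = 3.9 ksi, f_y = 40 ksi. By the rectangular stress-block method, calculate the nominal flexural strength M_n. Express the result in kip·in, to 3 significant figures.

T = A_s f_y = 11.48 × 40 = 459.2 kips.
a = T/(0.85 f'_c b) = 459.2/(0.85 × 3.9 × 20.4) = 6.790 in.
M_n = T(d − a/2) = 459.2 × (39 − 3.395) = 16349.8 kip·in.

M_n ≈ 16300 kip·in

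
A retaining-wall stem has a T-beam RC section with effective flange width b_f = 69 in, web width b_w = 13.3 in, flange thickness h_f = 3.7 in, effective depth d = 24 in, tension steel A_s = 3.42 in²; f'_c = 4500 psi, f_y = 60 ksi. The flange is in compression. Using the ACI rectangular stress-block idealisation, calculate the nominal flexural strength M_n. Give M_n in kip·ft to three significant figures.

M_n ≈ 404 kip·ft

Tension: T = A_s f_y = 3.42 × 60 = 205.2 kips.
Try a within the flange: a = T/(0.85 f'_c b_f) = 205.2/(0.85 × 4.5 × 69) = 0.777 in.
Since a = 0.777 ≤ h_f = 3.7 in, the stress block lies entirely in the flange; analyse as a rectangular beam of width b_f.
M_n = T(d − a/2) = 205.2 × (24 − 0.3885) = 4845.1 kip·in.
M_n = 4845.1/12 = 403.76 kip·ft.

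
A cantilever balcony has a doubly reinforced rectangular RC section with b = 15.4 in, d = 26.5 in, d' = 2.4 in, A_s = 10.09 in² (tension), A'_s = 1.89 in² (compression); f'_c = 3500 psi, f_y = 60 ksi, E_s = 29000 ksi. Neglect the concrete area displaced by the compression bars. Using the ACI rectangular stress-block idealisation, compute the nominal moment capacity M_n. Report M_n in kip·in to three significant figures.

M_n ≈ 13100 kip·in

Assume both steels yield.
a = (A_s − A'_s) f_y/(0.85 f'_c b) = (10.09 − 1.89) × 60/(0.85 × 3.5 × 15.4) = 10.739 in.
c = a/β₁ = 10.739/0.85 = 12.634 in; ε'_s = 0.003(c − d')/c = 0.0024 ≥ ε_y = 0.0021, so the compression steel yields.
M_n = (A_s − A'_s) f_y (d − a/2) + A'_s f_y (d − d') = 492 × (26.5 − 5.3695) + 113.4 × (26.5 − 2.4) = 10396.2 + 2732.9 = 13129.1 kip·in.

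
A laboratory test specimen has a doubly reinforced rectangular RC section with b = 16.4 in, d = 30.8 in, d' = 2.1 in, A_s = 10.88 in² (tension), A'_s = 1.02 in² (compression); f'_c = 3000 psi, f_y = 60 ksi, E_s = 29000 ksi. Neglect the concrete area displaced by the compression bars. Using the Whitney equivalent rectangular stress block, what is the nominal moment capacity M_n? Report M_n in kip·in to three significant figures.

M_n ≈ 15800 kip·in

Assume both steels yield.
a = (A_s − A'_s) f_y/(0.85 f'_c b) = (10.88 − 1.02) × 60/(0.85 × 3 × 16.4) = 14.146 in.
c = a/β₁ = 14.146/0.85 = 16.642 in; ε'_s = 0.003(c − d')/c = 0.0026 ≥ ε_y = 0.0021, so the compression steel yields.
M_n = (A_s − A'_s) f_y (d − a/2) + A'_s f_y (d − d') = 591.6 × (30.8 − 7.073) + 61.2 × (30.8 − 2.1) = 14036.9 + 1756.4 = 15793.3 kip·in.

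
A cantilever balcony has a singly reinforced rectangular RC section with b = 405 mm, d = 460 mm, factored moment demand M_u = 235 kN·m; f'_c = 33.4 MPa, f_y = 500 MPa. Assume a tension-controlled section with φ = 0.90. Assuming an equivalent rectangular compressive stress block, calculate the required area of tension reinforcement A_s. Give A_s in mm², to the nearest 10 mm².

A_s ≈ 1200 mm²

M_n = M_u/φ = 235/0.90 = 261.111 kN·m.
With M_n = 0.85 f'_c a b (d − a/2), solve the quadratic for a:
a = d − √(d² − 2M_n/(0.85 f'_c b)) = 460 − √(460² − 2 × 261.111×10⁶/(0.85 × 33.4 × 405)) = 52.35 mm.
A_s = 0.85 f'_c a b / f_y = 0.85 × 33.4 × 52.35 × 405 / 500 = 1203.8 mm².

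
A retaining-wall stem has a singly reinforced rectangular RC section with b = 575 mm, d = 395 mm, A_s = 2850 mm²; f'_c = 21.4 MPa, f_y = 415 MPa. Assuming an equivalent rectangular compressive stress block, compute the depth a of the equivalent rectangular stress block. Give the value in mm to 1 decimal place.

a ≈ 113.1 mm

T = A_s f_y = 2850 × 415 = 1182750 N = 1182.75 kN.
Setting C = 0.85 f'_c a b equal to T: a = 1182750/(0.85 × 21.4 × 575) = 113.1 mm.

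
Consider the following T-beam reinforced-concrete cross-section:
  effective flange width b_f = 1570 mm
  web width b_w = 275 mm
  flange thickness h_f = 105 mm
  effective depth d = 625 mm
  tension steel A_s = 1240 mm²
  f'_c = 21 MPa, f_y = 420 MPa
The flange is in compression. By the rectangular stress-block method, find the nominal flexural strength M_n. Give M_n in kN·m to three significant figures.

M_n ≈ 321 kN·m

Tension: T = A_s f_y = 1240 × 420 = 520800 N.
Try a within the flange: a = T/(0.85 f'_c b_f) = 520800/(0.85 × 21 × 1570) = 18.58 mm.
Since a = 18.58 ≤ h_f = 105 mm, the stress block lies entirely in the flange; analyse as a rectangular beam of width b_f.
M_n = T(d − a/2) = 520800 × (625 − 9.29) = 320.66 × 10⁶ N·mm.
M_n = 320.66 kN·m.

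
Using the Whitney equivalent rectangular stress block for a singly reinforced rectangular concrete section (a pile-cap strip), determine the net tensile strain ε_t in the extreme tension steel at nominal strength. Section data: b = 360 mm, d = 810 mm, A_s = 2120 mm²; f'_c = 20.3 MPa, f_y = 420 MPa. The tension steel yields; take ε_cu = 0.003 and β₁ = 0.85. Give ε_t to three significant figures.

ε_t ≈ 0.0114

a = A_s f_y/(0.85 f'_c b) = 143.34 mm.
β₁ = 0.85, so c = a/β₁ = 143.34/0.85 = 168.64 mm.
From the linear strain diagram with ε_cu = 0.003: ε_t = 0.003 (d − c)/c = 0.003 × (810 − 168.64)/168.64 = 0.0114.
Since ε_t ≥ 0.005, the section is tension-controlled.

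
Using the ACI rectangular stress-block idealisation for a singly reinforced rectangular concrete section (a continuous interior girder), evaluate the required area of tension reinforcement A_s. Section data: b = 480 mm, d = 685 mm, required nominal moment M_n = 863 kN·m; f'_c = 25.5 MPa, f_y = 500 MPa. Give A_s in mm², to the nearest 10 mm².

With M_n = 0.85 f'_c a b (d − a/2), solve the quadratic for a:
a = d − √(d² − 2M_n/(0.85 f'_c b)) = 685 − √(685² − 2 × 863×10⁶/(0.85 × 25.5 × 480)) = 134.25 mm.
A_s = 0.85 f'_c a b / f_y = 0.85 × 25.5 × 134.25 × 480 / 500 = 2793.5 mm².

A_s ≈ 2790 mm²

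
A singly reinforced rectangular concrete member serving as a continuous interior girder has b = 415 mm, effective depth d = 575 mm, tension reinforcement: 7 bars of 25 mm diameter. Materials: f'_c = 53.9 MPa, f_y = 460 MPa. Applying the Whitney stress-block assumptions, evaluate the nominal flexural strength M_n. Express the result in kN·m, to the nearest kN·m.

M_n ≈ 843 kN·m

A_s = 7 × 491 = 3437 mm².
T = A_s f_y = 3437 × 460 = 1581020 N = 1581.02 kN.
From C = T: a = T/(0.85 f'_c b) = 1581020/(0.85 × 53.9 × 415) = 83.15 mm.
M_n = T(d − a/2) = 1581.02 kN × (575 − 41.575) mm = 843.36 kN·m.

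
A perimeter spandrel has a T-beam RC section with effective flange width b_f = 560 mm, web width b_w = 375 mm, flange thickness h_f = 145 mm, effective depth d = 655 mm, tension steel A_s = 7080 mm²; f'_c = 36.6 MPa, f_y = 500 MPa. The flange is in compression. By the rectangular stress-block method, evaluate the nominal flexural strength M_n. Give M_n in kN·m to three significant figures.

Tension: T = A_s f_y = 7080 × 500 = 3540000 N.
Try a within the flange: a = T/(0.85 f'_c b_f) = 3540000/(0.85 × 36.6 × 560) = 203.20 mm.
a = 203.20 > h_f = 145 mm: the block extends into the web. Split into flange-overhang and web parts.
C_f = 0.85 f'_c (b_f − b_w) h_f = 0.85 × 36.6 × (560 − 375) × 145 = 834526 N.
Remaining web compression depth: a_w = (T − C_f)/(0.85 f'_c b_w) = (3540000 − 834526)/(0.85 × 36.6 × 375) = 231.91 mm.
M_n = C_f(d − h_f/2) + (T − C_f)(d − a_w/2) = 834526 × (655 − 72.5) + 2705474 × (655 − 115.955) = 486.11 + 1458.37 = 1944.48 × 10⁶ N·mm.
M_n = 1944.48 kN·m.

M_n ≈ 1940 kN·m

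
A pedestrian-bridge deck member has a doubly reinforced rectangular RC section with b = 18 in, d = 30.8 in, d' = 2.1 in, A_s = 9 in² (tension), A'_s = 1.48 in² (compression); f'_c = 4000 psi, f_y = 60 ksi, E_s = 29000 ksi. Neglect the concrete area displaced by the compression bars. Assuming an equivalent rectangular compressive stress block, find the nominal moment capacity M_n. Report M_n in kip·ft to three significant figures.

Assume both steels yield.
a = (A_s − A'_s) f_y/(0.85 f'_c b) = (9 − 1.48) × 60/(0.85 × 4 × 18) = 7.373 in.
c = a/β₁ = 7.373/0.85 = 8.674 in; ε'_s = 0.003(c − d')/c = 0.0023 ≥ ε_y = 0.0021, so the compression steel yields.
M_n = (A_s − A'_s) f_y (d − a/2) + A'_s f_y (d − d') = 451.2 × (30.8 − 3.6865) + 88.8 × (30.8 − 2.1) = 12233.6 + 2548.6 = 14782.2 kip·in = 14782.2/12 = 1231.85 kip·ft.

M_n ≈ 1230 kip·ft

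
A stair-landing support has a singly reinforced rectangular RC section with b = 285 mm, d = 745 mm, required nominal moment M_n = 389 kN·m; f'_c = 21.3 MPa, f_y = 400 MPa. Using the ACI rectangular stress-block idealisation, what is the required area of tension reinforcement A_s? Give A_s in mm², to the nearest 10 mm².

With M_n = 0.85 f'_c a b (d − a/2), solve the quadratic for a:
a = d − √(d² − 2M_n/(0.85 f'_c b)) = 745 − √(745² − 2 × 389×10⁶/(0.85 × 21.3 × 285)) = 109.20 mm.
A_s = 0.85 f'_c a b / f_y = 0.85 × 21.3 × 109.20 × 285 / 400 = 1408.7 mm².

A_s ≈ 1410 mm²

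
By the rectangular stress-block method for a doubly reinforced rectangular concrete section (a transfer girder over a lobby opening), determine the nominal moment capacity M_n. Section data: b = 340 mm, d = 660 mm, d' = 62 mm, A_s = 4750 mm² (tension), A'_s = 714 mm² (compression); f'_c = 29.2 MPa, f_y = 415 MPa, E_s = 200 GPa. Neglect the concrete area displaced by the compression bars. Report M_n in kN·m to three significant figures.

Assume both tension and compression steel yield.
Net tension couple steel: A_s − A'_s = 4036 mm².
a = (A_s − A'_s) f_y / (0.85 f'_c b) = 1674940/(0.85 × 29.2 × 340) = 198.48 mm.
c = a/β₁ = 198.48/0.841 = 236.00 mm; ε'_s = 0.003(c − d')/c = 0.0022 ≥ f_y/E_s = 0.0021, so compression steel does yield.
M_n = (A_s − A'_s) f_y (d − a/2) + A'_s f_y (d − d') = [1674940 × (660 − 99.24) + 296310 × (660 − 62)] × 10⁻⁶ = 939.24 + 177.19 = 1116.43 kN·m.

M_n ≈ 1120 kN·m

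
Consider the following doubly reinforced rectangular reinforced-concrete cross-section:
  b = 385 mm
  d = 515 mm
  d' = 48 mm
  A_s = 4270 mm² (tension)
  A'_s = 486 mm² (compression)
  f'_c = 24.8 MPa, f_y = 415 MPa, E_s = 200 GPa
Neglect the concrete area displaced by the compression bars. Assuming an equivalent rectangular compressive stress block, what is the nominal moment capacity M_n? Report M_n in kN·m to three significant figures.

Assume both tension and compression steel yield.
Net tension couple steel: A_s − A'_s = 3784 mm².
a = (A_s − A'_s) f_y / (0.85 f'_c b) = 1570360/(0.85 × 24.8 × 385) = 193.49 mm.
c = a/β₁ = 193.49/0.85 = 227.64 mm; ε'_s = 0.003(c − d')/c = 0.0024 ≥ f_y/E_s = 0.0021, so compression steel does yield.
M_n = (A_s − A'_s) f_y (d − a/2) + A'_s f_y (d − d') = [1570360 × (515 − 96.745) + 201690 × (515 − 48)] × 10⁻⁶ = 656.81 + 94.19 = 751.00 kN·m.

M_n ≈ 751 kN·m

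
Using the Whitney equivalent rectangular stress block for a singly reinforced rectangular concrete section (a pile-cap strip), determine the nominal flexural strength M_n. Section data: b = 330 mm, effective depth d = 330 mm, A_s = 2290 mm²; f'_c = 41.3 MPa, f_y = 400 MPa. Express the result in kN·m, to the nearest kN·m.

T = A_s f_y = 2290 × 400 = 916000 N = 916 kN.
From C = T: a = T/(0.85 f'_c b) = 916000/(0.85 × 41.3 × 330) = 79.07 mm.
M_n = T(d − a/2) = 916 kN × (330 − 39.535) mm = 266.07 kN·m.

M_n ≈ 266 kN·m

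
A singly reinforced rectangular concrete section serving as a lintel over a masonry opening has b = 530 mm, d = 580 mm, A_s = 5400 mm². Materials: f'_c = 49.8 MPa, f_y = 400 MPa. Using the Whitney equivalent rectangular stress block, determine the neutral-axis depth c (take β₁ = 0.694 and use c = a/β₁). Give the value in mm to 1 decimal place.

c ≈ 138.7 mm

T = A_s f_y = 5400 × 400 = 2160000 N = 2160 kN.
Setting C = 0.85 f'_c a b equal to T: a = 2160000/(0.85 × 49.8 × 530) = 96.279 mm.
With β₁ = 0.694, c = a/β₁ = 96.279/0.694 = 138.7 mm.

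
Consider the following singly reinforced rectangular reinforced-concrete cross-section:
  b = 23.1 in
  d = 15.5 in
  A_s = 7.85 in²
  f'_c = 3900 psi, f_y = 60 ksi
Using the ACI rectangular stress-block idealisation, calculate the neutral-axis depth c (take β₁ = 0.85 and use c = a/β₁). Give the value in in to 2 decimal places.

T = A_s f_y = 7.85 × 60 = 471 kips.
a = T/(0.85 f'_c b) = 471/(0.85 × 3.9 × 23.1) = 6.1507 in.
With β₁ = 0.85, c = a/β₁ = 6.1507/0.85 = 7.24 in.

c ≈ 7.24 in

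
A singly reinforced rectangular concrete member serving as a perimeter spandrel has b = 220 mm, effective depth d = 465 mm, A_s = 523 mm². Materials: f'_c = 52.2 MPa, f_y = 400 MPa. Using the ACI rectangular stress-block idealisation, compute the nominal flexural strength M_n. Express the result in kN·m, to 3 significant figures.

T = A_s f_y = 523 × 400 = 209200 N = 209.2 kN.
From C = T: a = T/(0.85 f'_c b) = 209200/(0.85 × 52.2 × 220) = 21.43 mm.
M_n = T(d − a/2) = 209.2 kN × (465 − 10.715) mm = 95.04 kN·m.

M_n ≈ 95.0 kN·m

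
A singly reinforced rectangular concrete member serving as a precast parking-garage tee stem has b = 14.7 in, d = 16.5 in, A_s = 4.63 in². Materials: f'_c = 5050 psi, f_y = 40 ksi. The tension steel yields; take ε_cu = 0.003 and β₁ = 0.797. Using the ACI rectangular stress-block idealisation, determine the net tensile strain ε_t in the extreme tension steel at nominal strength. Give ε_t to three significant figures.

ε_t ≈ 0.0104

a = A_s f_y/(0.85 f'_c b) = 2.935 in.
β₁ = 0.797, so c = a/β₁ = 2.935/0.797 = 3.683 in.
From the linear strain diagram with ε_cu = 0.003: ε_t = 0.003 (d − c)/c = 0.003 × (16.5 − 3.683)/3.683 = 0.0104.
Since ε_t ≥ 0.005, the section is tension-controlled.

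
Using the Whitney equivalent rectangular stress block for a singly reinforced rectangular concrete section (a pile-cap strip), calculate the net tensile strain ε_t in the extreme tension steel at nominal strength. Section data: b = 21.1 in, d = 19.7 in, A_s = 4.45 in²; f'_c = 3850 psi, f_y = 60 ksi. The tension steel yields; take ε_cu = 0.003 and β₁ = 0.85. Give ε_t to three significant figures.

ε_t ≈ 0.00999

a = A_s f_y/(0.85 f'_c b) = 3.867 in.
β₁ = 0.85, so c = a/β₁ = 3.867/0.85 = 4.549 in.
From the linear strain diagram with ε_cu = 0.003: ε_t = 0.003 (d − c)/c = 0.003 × (19.7 − 4.549)/4.549 = 0.00999.
Since ε_t ≥ 0.005, the section is tension-controlled.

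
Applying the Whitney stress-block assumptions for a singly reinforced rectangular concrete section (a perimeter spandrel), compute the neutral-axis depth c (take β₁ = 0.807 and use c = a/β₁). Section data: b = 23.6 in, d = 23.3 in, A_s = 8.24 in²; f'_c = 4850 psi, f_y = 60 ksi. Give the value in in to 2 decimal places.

T = A_s f_y = 8.24 × 60 = 494.4 kips.
a = T/(0.85 f'_c b) = 494.4/(0.85 × 4.85 × 23.6) = 5.0817 in.
With β₁ = 0.807, c = a/β₁ = 5.0817/0.807 = 6.30 in.

c ≈ 6.30 in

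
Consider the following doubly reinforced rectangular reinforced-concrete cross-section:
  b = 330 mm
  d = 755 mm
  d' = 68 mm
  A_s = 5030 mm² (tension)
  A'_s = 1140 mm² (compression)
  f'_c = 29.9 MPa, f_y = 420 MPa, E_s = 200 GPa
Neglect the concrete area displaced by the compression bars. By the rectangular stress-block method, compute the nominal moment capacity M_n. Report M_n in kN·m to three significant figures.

Assume both tension and compression steel yield.
Net tension couple steel: A_s − A'_s = 3890 mm².
a = (A_s − A'_s) f_y / (0.85 f'_c b) = 1633800/(0.85 × 29.9 × 330) = 194.80 mm.
c = a/β₁ = 194.80/0.836 = 233.01 mm; ε'_s = 0.003(c − d')/c = 0.0021 ≥ f_y/E_s = 0.0021, so compression steel does yield.
M_n = (A_s − A'_s) f_y (d − a/2) + A'_s f_y (d − d') = [1633800 × (755 − 97.4) + 478800 × (755 − 68)] × 10⁻⁶ = 1074.39 + 328.94 = 1403.33 kN·m.

M_n ≈ 1400 kN·m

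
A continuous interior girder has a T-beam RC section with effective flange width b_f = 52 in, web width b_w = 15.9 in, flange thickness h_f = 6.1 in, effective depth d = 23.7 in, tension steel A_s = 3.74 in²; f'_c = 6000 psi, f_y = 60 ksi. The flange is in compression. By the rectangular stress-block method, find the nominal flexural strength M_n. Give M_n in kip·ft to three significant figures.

Tension: T = A_s f_y = 3.74 × 60 = 224.4 kips.
Try a within the flange: a = T/(0.85 f'_c b_f) = 224.4/(0.85 × 6 × 52) = 0.846 in.
Since a = 0.846 ≤ h_f = 6.1 in, the stress block lies entirely in the flange; analyse as a rectangular beam of width b_f.
M_n = T(d − a/2) = 224.4 × (23.7 − 0.423) = 5223.4 kip·in.
M_n = 5223.4/12 = 435.28 kip·ft.

M_n ≈ 435 kip·ft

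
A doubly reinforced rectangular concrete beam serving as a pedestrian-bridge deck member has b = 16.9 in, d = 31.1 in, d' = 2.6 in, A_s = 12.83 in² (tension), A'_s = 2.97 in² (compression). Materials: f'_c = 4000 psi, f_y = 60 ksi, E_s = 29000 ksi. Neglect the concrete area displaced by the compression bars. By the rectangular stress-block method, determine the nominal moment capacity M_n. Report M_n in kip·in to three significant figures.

Assume both steels yield.
a = (A_s − A'_s) f_y/(0.85 f'_c b) = (12.83 − 2.97) × 60/(0.85 × 4 × 16.9) = 10.296 in.
c = a/β₁ = 10.296/0.85 = 12.113 in; ε'_s = 0.003(c − d')/c = 0.0024 ≥ ε_y = 0.0021, so the compression steel yields.
M_n = (A_s − A'_s) f_y (d − a/2) + A'_s f_y (d − d') = 591.6 × (31.1 − 5.148) + 178.2 × (31.1 − 2.6) = 15353.2 + 5078.7 = 20431.9 kip·in.

M_n ≈ 20400 kip·in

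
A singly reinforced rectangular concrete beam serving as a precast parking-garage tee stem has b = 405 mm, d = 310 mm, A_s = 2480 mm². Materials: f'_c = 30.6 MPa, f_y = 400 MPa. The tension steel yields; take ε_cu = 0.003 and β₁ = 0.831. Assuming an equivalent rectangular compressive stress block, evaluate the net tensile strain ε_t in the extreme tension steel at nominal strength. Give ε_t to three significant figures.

ε_t ≈ 0.00521

a = A_s f_y/(0.85 f'_c b) = 94.17 mm.
β₁ = 0.831, so c = a/β₁ = 94.17/0.831 = 113.32 mm.
From the linear strain diagram with ε_cu = 0.003: ε_t = 0.003 (d − c)/c = 0.003 × (310 − 113.32)/113.32 = 0.00521.
Since ε_t ≥ 0.005, the section is tension-controlled.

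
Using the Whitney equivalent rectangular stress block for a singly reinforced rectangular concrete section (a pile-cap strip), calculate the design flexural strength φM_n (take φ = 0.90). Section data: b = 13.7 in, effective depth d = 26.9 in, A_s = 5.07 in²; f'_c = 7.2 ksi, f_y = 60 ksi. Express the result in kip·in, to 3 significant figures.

T = A_s f_y = 5.07 × 60 = 304.2 kips.
a = T/(0.85 f'_c b) = 304.2/(0.85 × 7.2 × 13.7) = 3.628 in.
M_n = T(d − a/2) = 304.2 × (26.9 − 1.814) = 7631.2 kip·in.
φM_n = 0.90 × 7631.2 = 6868.1 kip·in.

φM_n ≈ 6870 kip·in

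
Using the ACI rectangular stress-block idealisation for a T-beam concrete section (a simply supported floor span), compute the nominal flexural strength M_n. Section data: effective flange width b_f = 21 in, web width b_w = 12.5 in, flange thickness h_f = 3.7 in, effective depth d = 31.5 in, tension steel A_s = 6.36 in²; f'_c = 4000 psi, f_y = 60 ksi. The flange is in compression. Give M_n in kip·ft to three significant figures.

Tension: T = A_s f_y = 6.36 × 60 = 381.6 kips.
Try a within the flange: a = T/(0.85 f'_c b_f) = 381.6/(0.85 × 4 × 21) = 5.345 in.
a = 5.345 > h_f = 3.7 in: the block extends into the web. Split into flange-overhang and web parts.
C_f = 0.85 f'_c (b_f − b_w) h_f = 0.85 × 4 × (21 − 12.5) × 3.7 = 106.9 kips.
Remaining web compression depth: a_w = (T − C_f)/(0.85 f'_c b_w) = (381.6 − 106.9)/(0.85 × 4 × 12.5) = 6.464 in.
M_n = C_f(d − h_f/2) + (T − C_f)(d − a_w/2) = 106.9 × (31.5 − 1.85) + 274.7 × (31.5 − 3.232) = 3169.6 + 7765.2 = 10934.8 kip·in.
M_n = 10934.8/12 = 911.23 kip·ft.

M_n ≈ 911 kip·ft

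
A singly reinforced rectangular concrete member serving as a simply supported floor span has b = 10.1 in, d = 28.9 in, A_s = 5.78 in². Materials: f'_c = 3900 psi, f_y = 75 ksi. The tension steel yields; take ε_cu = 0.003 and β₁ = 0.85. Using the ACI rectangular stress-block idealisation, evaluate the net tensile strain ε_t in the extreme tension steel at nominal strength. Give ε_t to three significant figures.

a = A_s f_y/(0.85 f'_c b) = 12.947 in.
β₁ = 0.85, so c = a/β₁ = 12.947/0.85 = 15.232 in.
From the linear strain diagram with ε_cu = 0.003: ε_t = 0.003 (d − c)/c = 0.003 × (28.9 − 15.232)/15.232 = 0.00269.
ε_t < 0.004 — the section is over-reinforced for flexure under ACI limits.

ε_t ≈ 0.00269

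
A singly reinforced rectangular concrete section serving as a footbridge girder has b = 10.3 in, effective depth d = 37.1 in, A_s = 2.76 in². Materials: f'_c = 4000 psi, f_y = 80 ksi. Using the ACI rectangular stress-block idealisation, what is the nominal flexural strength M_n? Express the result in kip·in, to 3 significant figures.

T = A_s f_y = 2.76 × 80 = 220.8 kips.
a = T/(0.85 f'_c b) = 220.8/(0.85 × 4 × 10.3) = 6.305 in.
M_n = T(d − a/2) = 220.8 × (37.1 − 3.1525) = 7495.6 kip·in.

M_n ≈ 7500 kip·in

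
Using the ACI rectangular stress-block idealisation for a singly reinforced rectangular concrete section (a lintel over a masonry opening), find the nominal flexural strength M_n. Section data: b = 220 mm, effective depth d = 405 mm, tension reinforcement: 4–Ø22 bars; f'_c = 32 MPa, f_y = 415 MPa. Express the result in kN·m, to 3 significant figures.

A_s = 4 × 380 = 1520 mm².
T = A_s f_y = 1520 × 415 = 630800 N = 630.8 kN.
From C = T: a = T/(0.85 f'_c b) = 630800/(0.85 × 32 × 220) = 105.41 mm.
M_n = T(d − a/2) = 630.8 kN × (405 − 52.705) mm = 222.23 kN·m.

M_n ≈ 222 kN·m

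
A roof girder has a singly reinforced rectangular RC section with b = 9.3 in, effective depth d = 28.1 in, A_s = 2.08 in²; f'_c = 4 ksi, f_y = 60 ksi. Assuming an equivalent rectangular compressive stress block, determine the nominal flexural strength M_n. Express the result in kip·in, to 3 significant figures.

T = A_s f_y = 2.08 × 60 = 124.8 kips.
a = T/(0.85 f'_c b) = 124.8/(0.85 × 4 × 9.3) = 3.947 in.
M_n = T(d − a/2) = 124.8 × (28.1 − 1.9735) = 3260.6 kip·in.

M_n ≈ 3260 kip·in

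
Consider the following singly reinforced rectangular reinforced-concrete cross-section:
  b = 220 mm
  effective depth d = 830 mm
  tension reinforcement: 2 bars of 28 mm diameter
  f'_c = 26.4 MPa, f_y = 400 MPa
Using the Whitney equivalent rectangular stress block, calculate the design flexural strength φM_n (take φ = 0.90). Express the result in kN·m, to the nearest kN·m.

φM_n ≈ 346 kN·m

A_s = 2 × 616 = 1232 mm².
T = A_s f_y = 1232 × 400 = 492800 N = 492.8 kN.
From C = T: a = T/(0.85 f'_c b) = 492800/(0.85 × 26.4 × 220) = 99.82 mm.
M_n = T(d − a/2) = 492.8 kN × (830 − 49.91) mm = 384.43 kN·m.
φM_n = 0.90 × 384.43 = 345.99 kN·m.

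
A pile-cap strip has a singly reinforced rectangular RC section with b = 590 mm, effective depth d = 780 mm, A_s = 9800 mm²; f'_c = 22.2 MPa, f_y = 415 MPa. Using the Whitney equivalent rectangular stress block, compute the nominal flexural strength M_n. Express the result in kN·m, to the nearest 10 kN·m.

T = A_s f_y = 9800 × 415 = 4067000 N = 4067 kN.
From C = T: a = T/(0.85 f'_c b) = 4067000/(0.85 × 22.2 × 590) = 365.30 mm.
M_n = T(d − a/2) = 4067 kN × (780 − 182.65) mm = 2429.42 kN·m.

M_n ≈ 2430 kN·m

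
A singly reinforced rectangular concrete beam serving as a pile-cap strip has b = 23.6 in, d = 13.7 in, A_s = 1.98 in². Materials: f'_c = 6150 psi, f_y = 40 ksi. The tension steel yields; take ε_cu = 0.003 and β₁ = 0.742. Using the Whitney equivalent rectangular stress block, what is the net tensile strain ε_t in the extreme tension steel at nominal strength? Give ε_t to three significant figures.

ε_t ≈ 0.0445

a = A_s f_y/(0.85 f'_c b) = 0.642 in.
β₁ = 0.742, so c = a/β₁ = 0.642/0.742 = 0.865 in.
From the linear strain diagram with ε_cu = 0.003: ε_t = 0.003 (d − c)/c = 0.003 × (13.7 − 0.865)/0.865 = 0.0445.
Since ε_t ≥ 0.005, the section is tension-controlled.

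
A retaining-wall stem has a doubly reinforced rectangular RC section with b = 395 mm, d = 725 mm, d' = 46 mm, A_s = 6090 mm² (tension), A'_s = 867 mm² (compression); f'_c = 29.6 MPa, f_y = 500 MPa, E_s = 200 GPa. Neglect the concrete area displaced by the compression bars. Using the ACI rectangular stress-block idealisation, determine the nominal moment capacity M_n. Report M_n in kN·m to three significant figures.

M_n ≈ 1840 kN·m

Assume both tension and compression steel yield.
Net tension couple steel: A_s − A'_s = 5223 mm².
a = (A_s − A'_s) f_y / (0.85 f'_c b) = 2611500/(0.85 × 29.6 × 395) = 262.77 mm.
c = a/β₁ = 262.77/0.839 = 313.19 mm; ε'_s = 0.003(c − d')/c = 0.0026 ≥ f_y/E_s = 0.0025, so compression steel does yield.
M_n = (A_s − A'_s) f_y (d − a/2) + A'_s f_y (d − d') = [2611500 × (725 − 131.385) + 433500 × (725 − 46)] × 10⁻⁶ = 1550.23 + 294.35 = 1844.58 kN·m.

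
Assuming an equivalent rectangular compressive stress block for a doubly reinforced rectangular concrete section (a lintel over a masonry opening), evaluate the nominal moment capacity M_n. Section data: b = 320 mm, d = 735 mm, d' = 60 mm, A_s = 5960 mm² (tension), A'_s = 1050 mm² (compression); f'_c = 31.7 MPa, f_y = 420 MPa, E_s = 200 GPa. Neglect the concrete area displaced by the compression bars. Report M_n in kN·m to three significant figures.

Assume both tension and compression steel yield.
Net tension couple steel: A_s − A'_s = 4910 mm².
a = (A_s − A'_s) f_y / (0.85 f'_c b) = 2062200/(0.85 × 31.7 × 320) = 239.17 mm.
c = a/β₁ = 239.17/0.824 = 290.25 mm; ε'_s = 0.003(c − d')/c = 0.0024 ≥ f_y/E_s = 0.0021, so compression steel does yield.
M_n = (A_s − A'_s) f_y (d − a/2) + A'_s f_y (d − d') = [2062200 × (735 − 119.585) + 441000 × (735 − 60)] × 10⁻⁶ = 1269.11 + 297.68 = 1566.79 kN·m.

M_n ≈ 1570 kN·m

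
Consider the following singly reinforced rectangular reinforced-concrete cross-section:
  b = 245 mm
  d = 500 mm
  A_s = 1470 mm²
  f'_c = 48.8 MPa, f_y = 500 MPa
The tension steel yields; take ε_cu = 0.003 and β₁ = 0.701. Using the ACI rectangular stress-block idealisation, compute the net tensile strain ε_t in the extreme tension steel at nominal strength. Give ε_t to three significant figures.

a = A_s f_y/(0.85 f'_c b) = 72.32 mm.
β₁ = 0.701, so c = a/β₁ = 72.32/0.701 = 103.17 mm.
From the linear strain diagram with ε_cu = 0.003: ε_t = 0.003 (d − c)/c = 0.003 × (500 − 103.17)/103.17 = 0.0115.
Since ε_t ≥ 0.005, the section is tension-controlled.

ε_t ≈ 0.0115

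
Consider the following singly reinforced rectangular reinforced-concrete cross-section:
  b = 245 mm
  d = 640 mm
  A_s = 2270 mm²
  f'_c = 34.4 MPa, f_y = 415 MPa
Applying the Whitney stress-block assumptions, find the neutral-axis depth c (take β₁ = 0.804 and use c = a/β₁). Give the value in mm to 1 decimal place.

c ≈ 163.6 mm

T = A_s f_y = 2270 × 415 = 942050 N = 942.05 kN.
Setting C = 0.85 f'_c a b equal to T: a = 942050/(0.85 × 34.4 × 245) = 131.501 mm.
With β₁ = 0.804, c = a/β₁ = 131.501/0.804 = 163.6 mm.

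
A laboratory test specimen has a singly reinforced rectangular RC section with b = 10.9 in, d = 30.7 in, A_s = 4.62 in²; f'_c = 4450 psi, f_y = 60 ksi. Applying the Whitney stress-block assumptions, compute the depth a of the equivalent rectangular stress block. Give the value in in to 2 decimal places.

a ≈ 6.72 in

T = A_s f_y = 4.62 × 60 = 277.2 kips.
a = T/(0.85 f'_c b) = 277.2/(0.85 × 4.45 × 10.9) = 6.72 in.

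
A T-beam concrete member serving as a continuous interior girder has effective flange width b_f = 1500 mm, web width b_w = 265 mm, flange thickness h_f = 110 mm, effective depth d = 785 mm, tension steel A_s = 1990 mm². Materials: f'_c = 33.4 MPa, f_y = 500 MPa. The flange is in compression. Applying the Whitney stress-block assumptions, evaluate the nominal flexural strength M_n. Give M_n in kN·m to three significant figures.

Tension: T = A_s f_y = 1990 × 500 = 995000 N.
Try a within the flange: a = T/(0.85 f'_c b_f) = 995000/(0.85 × 33.4 × 1500) = 23.37 mm.
Since a = 23.37 ≤ h_f = 110 mm, the stress block lies entirely in the flange; analyse as a rectangular beam of width b_f.
M_n = T(d − a/2) = 995000 × (785 − 11.685) = 769.45 × 10⁶ N·mm.
M_n = 769.45 kN·m.

M_n ≈ 769 kN·m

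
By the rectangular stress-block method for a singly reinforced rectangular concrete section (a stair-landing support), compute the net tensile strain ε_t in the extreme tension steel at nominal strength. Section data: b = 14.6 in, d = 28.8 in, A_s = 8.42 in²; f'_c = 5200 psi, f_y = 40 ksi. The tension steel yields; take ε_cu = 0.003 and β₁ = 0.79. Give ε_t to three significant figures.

ε_t ≈ 0.0101

a = A_s f_y/(0.85 f'_c b) = 5.219 in.
β₁ = 0.79, so c = a/β₁ = 5.219/0.79 = 6.606 in.
From the linear strain diagram with ε_cu = 0.003: ε_t = 0.003 (d − c)/c = 0.003 × (28.8 − 6.606)/6.606 = 0.0101.
Since ε_t ≥ 0.005, the section is tension-controlled.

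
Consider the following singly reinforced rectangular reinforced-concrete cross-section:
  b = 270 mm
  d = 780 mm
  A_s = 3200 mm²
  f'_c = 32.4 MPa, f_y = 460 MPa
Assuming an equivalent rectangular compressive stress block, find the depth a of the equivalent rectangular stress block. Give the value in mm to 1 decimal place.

T = A_s f_y = 3200 × 460 = 1472000 N = 1472 kN.
Setting C = 0.85 f'_c a b equal to T: a = 1472000/(0.85 × 32.4 × 270) = 198.0 mm.

a ≈ 198.0 mm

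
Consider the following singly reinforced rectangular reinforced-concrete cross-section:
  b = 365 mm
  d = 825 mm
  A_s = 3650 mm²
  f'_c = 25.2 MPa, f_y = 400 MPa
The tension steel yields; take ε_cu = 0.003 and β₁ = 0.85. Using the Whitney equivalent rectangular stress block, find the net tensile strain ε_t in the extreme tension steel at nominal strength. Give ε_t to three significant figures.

ε_t ≈ 0.00827

a = A_s f_y/(0.85 f'_c b) = 186.74 mm.
β₁ = 0.85, so c = a/β₁ = 186.74/0.85 = 219.69 mm.
From the linear strain diagram with ε_cu = 0.003: ε_t = 0.003 (d − c)/c = 0.003 × (825 − 219.69)/219.69 = 0.00827.
Since ε_t ≥ 0.005, the section is tension-controlled.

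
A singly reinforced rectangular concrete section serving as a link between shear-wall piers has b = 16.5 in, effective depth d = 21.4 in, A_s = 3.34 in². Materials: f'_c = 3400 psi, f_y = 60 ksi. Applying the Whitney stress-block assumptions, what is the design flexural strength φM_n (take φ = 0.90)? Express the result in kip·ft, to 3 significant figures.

T = A_s f_y = 3.34 × 60 = 200.4 kips.
a = T/(0.85 f'_c b) = 200.4/(0.85 × 3.4 × 16.5) = 4.203 in.
M_n = T(d − a/2) = 200.4 × (21.4 − 2.1015) = 3867.4 kip·in = 3867.4/12 = 322.28 kip·ft.
φM_n = 0.90 × 322.28 = 290.05 kip·ft.

φM_n ≈ 290 kip·ft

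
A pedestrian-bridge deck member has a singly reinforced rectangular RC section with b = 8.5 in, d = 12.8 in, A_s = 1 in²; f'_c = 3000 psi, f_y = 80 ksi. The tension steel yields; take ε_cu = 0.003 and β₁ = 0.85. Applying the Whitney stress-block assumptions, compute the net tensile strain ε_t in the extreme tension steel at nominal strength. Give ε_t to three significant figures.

a = A_s f_y/(0.85 f'_c b) = 3.691 in.
β₁ = 0.85, so c = a/β₁ = 3.691/0.85 = 4.342 in.
From the linear strain diagram with ε_cu = 0.003: ε_t = 0.003 (d − c)/c = 0.003 × (12.8 − 4.342)/4.342 = 0.00584.
Since ε_t ≥ 0.005, the section is tension-controlled.

ε_t ≈ 0.00584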